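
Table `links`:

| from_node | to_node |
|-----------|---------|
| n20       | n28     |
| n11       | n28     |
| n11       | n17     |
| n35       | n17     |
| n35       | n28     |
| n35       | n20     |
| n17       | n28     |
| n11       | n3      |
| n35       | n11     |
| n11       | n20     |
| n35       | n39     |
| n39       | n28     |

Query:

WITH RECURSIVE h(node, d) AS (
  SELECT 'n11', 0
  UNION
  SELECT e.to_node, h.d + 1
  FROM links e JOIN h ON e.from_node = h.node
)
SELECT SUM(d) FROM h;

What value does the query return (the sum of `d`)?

6

Base: (n11, d=0).
Iteration 1: edges from {n11} -> (n17, d=1), (n20, d=1), (n28, d=1), (n3, d=1).
Iteration 2: edges from {n17,n20,n28,n3} -> (n28, d=2). [UNION drops 1 duplicate row(s)]
Iteration 3: no outgoing edges from {n28}; recursion stops.
SUM(d) = 0 + 1 + 1 + 1 + 1 + 2 = 6.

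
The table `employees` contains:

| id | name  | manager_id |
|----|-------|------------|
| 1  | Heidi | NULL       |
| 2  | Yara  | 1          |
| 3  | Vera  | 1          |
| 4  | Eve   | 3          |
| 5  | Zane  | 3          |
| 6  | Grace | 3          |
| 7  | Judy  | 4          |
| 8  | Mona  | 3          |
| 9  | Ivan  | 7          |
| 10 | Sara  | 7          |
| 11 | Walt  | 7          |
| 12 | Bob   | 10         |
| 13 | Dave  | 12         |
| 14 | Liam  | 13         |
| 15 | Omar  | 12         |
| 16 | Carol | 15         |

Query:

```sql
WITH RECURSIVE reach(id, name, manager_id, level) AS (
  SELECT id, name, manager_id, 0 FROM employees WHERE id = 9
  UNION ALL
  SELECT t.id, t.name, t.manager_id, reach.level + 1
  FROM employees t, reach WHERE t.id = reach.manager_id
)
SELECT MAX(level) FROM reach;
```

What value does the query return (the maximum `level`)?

Base: id=9 (Ivan), manager_id=7, level 0.
Iteration 1: join on id=7 -> Judy (id 7, manager_id=4, level 1).
Iteration 2: join on id=4 -> Eve (id 4, manager_id=3, level 2).
Iteration 3: join on id=3 -> Vera (id 3, manager_id=1, level 3).
Iteration 4: join on id=1 -> Heidi (id 1, manager_id=NULL, level 4).
Iteration 5: manager_id is NULL; no match; recursion stops.
level values: 0, 1, 2, 3, 4; the maximum is 4.

4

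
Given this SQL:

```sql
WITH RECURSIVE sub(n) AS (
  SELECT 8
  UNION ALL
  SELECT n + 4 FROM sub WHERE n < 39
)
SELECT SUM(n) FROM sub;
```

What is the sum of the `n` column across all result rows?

Base: n=8.
Iteration 1: 8 < 39 holds -> n = 8 + 4 = 12.
Iteration 2: 12 < 39 holds -> n = 12 + 4 = 16.
Iteration 3: 16 < 39 holds -> n = 16 + 4 = 20.
Iteration 4: 20 < 39 holds -> n = 20 + 4 = 24.
Iteration 5: 24 < 39 holds -> n = 24 + 4 = 28.
Iteration 6: 28 < 39 holds -> n = 28 + 4 = 32.
Iteration 7: 32 < 39 holds -> n = 32 + 4 = 36.
Iteration 8: 36 < 39 holds -> n = 36 + 4 = 40.
Iteration 9: 40 < 39 fails; recursion stops.
SUM(n) = 8 + 12 + 16 + 20 + 24 + 28 + 32 + 36 + 40 = 216.

216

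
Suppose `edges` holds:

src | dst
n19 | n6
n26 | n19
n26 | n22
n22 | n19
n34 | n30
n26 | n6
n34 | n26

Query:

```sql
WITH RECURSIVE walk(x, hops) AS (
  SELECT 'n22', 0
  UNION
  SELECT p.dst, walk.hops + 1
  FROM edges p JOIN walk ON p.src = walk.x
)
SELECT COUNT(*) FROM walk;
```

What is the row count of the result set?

3

Base: (n22, hops=0).
Iteration 1: edges from {n22} -> (n19, hops=1).
Iteration 2: edges from {n19} -> (n6, hops=2).
Iteration 3: no outgoing edges from {n6}; recursion stops.
Total rows emitted: 3.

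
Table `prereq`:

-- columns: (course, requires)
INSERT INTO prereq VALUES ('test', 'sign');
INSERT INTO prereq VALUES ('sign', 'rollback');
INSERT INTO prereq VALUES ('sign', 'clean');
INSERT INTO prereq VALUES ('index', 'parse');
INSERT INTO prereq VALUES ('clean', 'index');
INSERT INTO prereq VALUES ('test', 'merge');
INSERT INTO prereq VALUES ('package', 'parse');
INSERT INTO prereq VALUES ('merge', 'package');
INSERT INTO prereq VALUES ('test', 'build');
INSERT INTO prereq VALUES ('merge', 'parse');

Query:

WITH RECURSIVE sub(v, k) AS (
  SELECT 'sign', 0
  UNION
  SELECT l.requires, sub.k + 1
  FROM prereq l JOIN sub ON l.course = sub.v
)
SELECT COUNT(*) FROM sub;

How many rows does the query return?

5

Base: (sign, k=0).
Iteration 1: edges from {sign} -> (clean, k=1), (rollback, k=1).
Iteration 2: edges from {clean,rollback} -> (index, k=2).
Iteration 3: edges from {index} -> (parse, k=3).
Iteration 4: no outgoing edges from {parse}; recursion stops.
Total rows emitted: 5.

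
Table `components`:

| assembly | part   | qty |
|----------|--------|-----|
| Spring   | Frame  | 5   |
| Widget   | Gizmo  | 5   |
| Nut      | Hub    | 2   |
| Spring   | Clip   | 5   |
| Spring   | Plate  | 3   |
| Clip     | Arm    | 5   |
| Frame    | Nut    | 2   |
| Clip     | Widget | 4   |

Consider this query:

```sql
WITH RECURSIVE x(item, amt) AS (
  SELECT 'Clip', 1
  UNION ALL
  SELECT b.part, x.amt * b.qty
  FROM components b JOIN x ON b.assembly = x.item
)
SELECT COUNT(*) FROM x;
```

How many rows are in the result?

4

Base: (Clip, amt=1).
Iteration 1: components of {Clip} -> Arm = 1*5 = 5, Widget = 1*4 = 4.
Iteration 2: components of {Arm,Widget} -> Gizmo = 4*5 = 20.
Iteration 3: no further components; recursion stops.
Total rows emitted: 4.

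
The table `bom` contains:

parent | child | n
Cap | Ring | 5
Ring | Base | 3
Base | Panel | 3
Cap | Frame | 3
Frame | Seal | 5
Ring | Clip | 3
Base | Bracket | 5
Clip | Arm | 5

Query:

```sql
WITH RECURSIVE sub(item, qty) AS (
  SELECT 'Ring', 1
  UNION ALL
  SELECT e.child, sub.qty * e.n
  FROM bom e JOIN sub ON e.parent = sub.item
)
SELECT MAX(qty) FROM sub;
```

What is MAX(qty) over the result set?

15

Base: (Ring, qty=1).
Iteration 1: components of {Ring} -> Base = 1*3 = 3, Clip = 1*3 = 3.
Iteration 2: components of {Base,Clip} -> Arm = 3*5 = 15, Bracket = 3*5 = 15, Panel = 3*3 = 9.
Iteration 3: no further components; recursion stops.
qty values: 1, 3, 3, 9, 15, 15; the maximum is 15.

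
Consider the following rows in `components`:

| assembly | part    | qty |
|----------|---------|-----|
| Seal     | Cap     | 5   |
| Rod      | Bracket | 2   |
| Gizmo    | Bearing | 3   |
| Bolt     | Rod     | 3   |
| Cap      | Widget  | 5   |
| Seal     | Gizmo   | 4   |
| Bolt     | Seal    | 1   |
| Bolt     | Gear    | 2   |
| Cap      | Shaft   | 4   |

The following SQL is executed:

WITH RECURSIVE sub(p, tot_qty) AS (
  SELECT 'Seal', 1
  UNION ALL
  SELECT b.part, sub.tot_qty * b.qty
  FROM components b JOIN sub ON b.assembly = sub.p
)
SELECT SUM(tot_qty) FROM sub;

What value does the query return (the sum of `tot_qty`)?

Base: (Seal, tot_qty=1).
Iteration 1: components of {Seal} -> Cap = 1*5 = 5, Gizmo = 1*4 = 4.
Iteration 2: components of {Cap,Gizmo} -> Bearing = 4*3 = 12, Shaft = 5*4 = 20, Widget = 5*5 = 25.
Iteration 3: no further components; recursion stops.
SUM(tot_qty) = 1 + 5 + 4 + 20 + 25 + 12 = 67.

67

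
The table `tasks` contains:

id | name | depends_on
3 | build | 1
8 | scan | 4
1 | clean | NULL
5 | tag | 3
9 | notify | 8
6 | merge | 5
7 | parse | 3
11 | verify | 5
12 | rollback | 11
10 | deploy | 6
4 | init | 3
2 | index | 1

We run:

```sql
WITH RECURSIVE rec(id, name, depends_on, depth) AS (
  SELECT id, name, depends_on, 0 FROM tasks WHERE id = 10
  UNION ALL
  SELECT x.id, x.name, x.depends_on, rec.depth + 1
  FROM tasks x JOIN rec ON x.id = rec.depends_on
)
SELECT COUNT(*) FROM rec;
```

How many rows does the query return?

Base: id=10 (deploy), depends_on=6, depth 0.
Iteration 1: join on id=6 -> merge (id 6, depends_on=5, depth 1).
Iteration 2: join on id=5 -> tag (id 5, depends_on=3, depth 2).
Iteration 3: join on id=3 -> build (id 3, depends_on=1, depth 3).
Iteration 4: join on id=1 -> clean (id 1, depends_on=NULL, depth 4).
Iteration 5: depends_on is NULL; no match; recursion stops.
Total rows emitted: 5.

5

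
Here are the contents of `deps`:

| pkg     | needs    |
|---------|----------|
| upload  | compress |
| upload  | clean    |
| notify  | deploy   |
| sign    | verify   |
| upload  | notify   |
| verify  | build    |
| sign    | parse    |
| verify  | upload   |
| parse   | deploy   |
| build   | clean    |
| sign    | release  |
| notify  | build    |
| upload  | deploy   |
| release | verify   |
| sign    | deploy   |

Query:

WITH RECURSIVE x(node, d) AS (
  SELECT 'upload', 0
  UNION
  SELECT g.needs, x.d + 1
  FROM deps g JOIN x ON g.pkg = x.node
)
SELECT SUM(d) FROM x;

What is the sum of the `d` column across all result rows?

11

Base: (upload, d=0).
Iteration 1: edges from {upload} -> (clean, d=1), (compress, d=1), (deploy, d=1), (notify, d=1).
Iteration 2: edges from {clean,compress,deploy,notify} -> (build, d=2), (deploy, d=2).
Iteration 3: edges from {build,deploy} -> (clean, d=3).
Iteration 4: no outgoing edges from {clean}; recursion stops.
SUM(d) = 0 + 1 + 1 + 1 + 1 + 2 + 2 + 3 = 11.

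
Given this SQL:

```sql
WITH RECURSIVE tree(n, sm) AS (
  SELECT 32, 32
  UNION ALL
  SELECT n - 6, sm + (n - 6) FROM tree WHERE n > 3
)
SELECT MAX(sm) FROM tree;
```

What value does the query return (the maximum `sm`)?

102

Base: n=32, sm=32.
Iteration 1: 32 > 3 holds -> n = 32 - 6 = 26, sm = 32 + 26 = 58.
Iteration 2: 26 > 3 holds -> n = 26 - 6 = 20, sm = 58 + 20 = 78.
Iteration 3: 20 > 3 holds -> n = 20 - 6 = 14, sm = 78 + 14 = 92.
Iteration 4: 14 > 3 holds -> n = 14 - 6 = 8, sm = 92 + 8 = 100.
Iteration 5: 8 > 3 holds -> n = 8 - 6 = 2, sm = 100 + 2 = 102.
Iteration 6: 2 > 3 fails; recursion stops.
sm values: 32, 58, 78, 92, 100, 102; the maximum is 102.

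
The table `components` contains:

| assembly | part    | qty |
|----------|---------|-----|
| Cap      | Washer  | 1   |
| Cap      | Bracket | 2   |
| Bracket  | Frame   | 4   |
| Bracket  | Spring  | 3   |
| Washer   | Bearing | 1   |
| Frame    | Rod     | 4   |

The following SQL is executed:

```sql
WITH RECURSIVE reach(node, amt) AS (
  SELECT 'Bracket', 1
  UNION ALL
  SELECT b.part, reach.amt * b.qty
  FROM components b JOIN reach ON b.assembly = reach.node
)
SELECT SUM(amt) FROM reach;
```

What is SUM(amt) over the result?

24

Base: (Bracket, amt=1).
Iteration 1: components of {Bracket} -> Frame = 1*4 = 4, Spring = 1*3 = 3.
Iteration 2: components of {Frame,Spring} -> Rod = 4*4 = 16.
Iteration 3: no further components; recursion stops.
SUM(amt) = 1 + 4 + 3 + 16 = 24.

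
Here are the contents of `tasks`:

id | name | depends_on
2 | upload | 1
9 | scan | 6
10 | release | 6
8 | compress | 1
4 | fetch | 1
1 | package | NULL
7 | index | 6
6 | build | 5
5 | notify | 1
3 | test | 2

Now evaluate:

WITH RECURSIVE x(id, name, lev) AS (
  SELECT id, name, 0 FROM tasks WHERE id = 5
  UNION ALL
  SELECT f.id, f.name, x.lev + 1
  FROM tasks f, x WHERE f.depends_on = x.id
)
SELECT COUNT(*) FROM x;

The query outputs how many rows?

5

Base: id=5 (notify) at lev 0.
Iteration 1: rows with depends_on in {5} -> build (id 6, lev 1).
Iteration 2: rows with depends_on in {6} -> index (id 7, lev 2), scan (id 9, lev 2), release (id 10, lev 2).
Iteration 3: no rows with depends_on in {7,9,10}; recursion stops.
Total rows emitted: 5.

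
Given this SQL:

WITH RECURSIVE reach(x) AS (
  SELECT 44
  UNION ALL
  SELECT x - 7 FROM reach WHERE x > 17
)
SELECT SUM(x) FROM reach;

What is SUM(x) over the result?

150

Base: x=44.
Iteration 1: 44 > 17 holds -> x = 44 - 7 = 37.
Iteration 2: 37 > 17 holds -> x = 37 - 7 = 30.
Iteration 3: 30 > 17 holds -> x = 30 - 7 = 23.
Iteration 4: 23 > 17 holds -> x = 23 - 7 = 16.
Iteration 5: 16 > 17 fails; recursion stops.
SUM(x) = 44 + 37 + 30 + 23 + 16 = 150.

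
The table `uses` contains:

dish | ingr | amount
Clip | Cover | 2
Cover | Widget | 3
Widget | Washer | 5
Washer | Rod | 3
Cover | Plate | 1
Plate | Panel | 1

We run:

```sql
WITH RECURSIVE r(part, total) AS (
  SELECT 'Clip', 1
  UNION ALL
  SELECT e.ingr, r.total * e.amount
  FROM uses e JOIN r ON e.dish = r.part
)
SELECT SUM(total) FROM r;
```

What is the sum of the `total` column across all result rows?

Base: (Clip, total=1).
Iteration 1: components of {Clip} -> Cover = 1*2 = 2.
Iteration 2: components of {Cover} -> Plate = 2*1 = 2, Widget = 2*3 = 6.
Iteration 3: components of {Plate,Widget} -> Panel = 2*1 = 2, Washer = 6*5 = 30.
Iteration 4: components of {Panel,Washer} -> Rod = 30*3 = 90.
Iteration 5: no further components; recursion stops.
SUM(total) = 1 + 2 + 6 + 2 + 30 + 2 + 90 = 133.

133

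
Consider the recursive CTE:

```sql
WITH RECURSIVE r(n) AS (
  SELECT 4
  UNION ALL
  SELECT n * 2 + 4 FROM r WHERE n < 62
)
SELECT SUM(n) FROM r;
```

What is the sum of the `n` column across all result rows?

228

Base: n=4.
Iteration 1: 4 < 62 holds -> n = 4 * 2 + 4 = 12.
Iteration 2: 12 < 62 holds -> n = 12 * 2 + 4 = 28.
Iteration 3: 28 < 62 holds -> n = 28 * 2 + 4 = 60.
Iteration 4: 60 < 62 holds -> n = 60 * 2 + 4 = 124.
Iteration 5: 124 < 62 fails; recursion stops.
SUM(n) = 4 + 12 + 28 + 60 + 124 = 228.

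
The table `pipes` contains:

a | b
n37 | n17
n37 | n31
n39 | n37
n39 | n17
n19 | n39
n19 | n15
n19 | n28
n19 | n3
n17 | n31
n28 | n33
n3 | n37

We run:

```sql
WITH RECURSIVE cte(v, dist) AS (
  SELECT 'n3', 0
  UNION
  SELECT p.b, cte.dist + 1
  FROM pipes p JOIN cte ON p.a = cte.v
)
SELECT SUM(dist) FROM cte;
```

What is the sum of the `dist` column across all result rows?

8

Base: (n3, dist=0).
Iteration 1: edges from {n3} -> (n37, dist=1).
Iteration 2: edges from {n37} -> (n17, dist=2), (n31, dist=2).
Iteration 3: edges from {n17,n31} -> (n31, dist=3).
Iteration 4: no outgoing edges from {n31}; recursion stops.
SUM(dist) = 0 + 1 + 2 + 2 + 3 = 8.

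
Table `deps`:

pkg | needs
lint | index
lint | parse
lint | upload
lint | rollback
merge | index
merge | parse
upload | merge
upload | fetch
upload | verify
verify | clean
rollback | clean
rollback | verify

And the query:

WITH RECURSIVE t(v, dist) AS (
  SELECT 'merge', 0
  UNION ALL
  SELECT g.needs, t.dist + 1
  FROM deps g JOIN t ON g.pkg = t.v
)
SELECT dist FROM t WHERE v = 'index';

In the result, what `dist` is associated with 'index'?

Base: (merge, dist=0).
Iteration 1: edges from {merge} -> (index, dist=1), (parse, dist=1).
Iteration 2: no outgoing edges from {index,parse}; recursion stops.

1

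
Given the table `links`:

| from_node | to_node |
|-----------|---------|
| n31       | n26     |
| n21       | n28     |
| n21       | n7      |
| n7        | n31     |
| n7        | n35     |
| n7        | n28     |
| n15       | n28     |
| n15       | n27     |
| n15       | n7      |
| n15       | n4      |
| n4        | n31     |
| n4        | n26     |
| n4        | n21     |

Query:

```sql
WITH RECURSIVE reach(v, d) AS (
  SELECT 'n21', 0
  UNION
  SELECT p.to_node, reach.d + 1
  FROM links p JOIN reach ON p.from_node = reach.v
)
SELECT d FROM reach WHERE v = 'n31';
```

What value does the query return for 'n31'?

2

Base: (n21, d=0).
Iteration 1: edges from {n21} -> (n28, d=1), (n7, d=1).
Iteration 2: edges from {n28,n7} -> (n28, d=2), (n31, d=2), (n35, d=2).
Iteration 3: edges from {n28,n31,n35} -> (n26, d=3).
Iteration 4: no outgoing edges from {n26}; recursion stops.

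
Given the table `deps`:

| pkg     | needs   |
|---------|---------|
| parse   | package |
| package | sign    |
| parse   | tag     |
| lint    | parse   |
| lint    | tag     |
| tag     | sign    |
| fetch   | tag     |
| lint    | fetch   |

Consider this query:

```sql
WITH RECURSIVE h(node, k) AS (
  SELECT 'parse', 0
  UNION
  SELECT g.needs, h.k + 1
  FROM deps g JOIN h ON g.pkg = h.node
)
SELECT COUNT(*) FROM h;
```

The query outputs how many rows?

Base: (parse, k=0).
Iteration 1: edges from {parse} -> (package, k=1), (tag, k=1).
Iteration 2: edges from {package,tag} -> (sign, k=2). [UNION drops 1 duplicate row(s)]
Iteration 3: no outgoing edges from {sign}; recursion stops.
Total rows emitted: 4.

4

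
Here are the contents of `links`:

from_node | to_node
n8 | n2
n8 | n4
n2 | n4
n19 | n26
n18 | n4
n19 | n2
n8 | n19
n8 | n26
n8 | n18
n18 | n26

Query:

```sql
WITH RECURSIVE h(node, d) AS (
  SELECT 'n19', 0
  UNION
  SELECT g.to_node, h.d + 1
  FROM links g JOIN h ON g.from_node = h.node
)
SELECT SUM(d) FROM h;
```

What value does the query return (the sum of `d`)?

4

Base: (n19, d=0).
Iteration 1: edges from {n19} -> (n2, d=1), (n26, d=1).
Iteration 2: edges from {n2,n26} -> (n4, d=2).
Iteration 3: no outgoing edges from {n4}; recursion stops.
SUM(d) = 0 + 1 + 1 + 2 = 4.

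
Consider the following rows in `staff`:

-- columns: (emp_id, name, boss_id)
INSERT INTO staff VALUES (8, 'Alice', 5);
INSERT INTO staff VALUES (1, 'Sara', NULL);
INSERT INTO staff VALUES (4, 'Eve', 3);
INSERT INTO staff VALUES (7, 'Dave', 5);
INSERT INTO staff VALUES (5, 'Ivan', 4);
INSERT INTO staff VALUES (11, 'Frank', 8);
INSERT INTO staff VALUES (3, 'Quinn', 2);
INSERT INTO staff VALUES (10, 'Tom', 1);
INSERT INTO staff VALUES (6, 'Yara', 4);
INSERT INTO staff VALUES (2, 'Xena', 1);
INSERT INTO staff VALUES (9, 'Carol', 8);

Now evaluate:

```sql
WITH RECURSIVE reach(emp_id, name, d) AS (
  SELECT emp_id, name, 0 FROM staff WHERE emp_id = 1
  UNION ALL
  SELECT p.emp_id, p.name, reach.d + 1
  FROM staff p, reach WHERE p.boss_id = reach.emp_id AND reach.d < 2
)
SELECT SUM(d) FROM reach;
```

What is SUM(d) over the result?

Base: emp_id=1 (Sara) at d 0.
Iteration 1: rows with boss_id in {1} -> Xena (id 2, d 1), Tom (id 10, d 1).
Iteration 2: rows with boss_id in {2,10} -> Quinn (id 3, d 2).
Iteration 3: d < 2 fails for all current rows; recursion stops.
SUM(d) = 0 + 1 + 1 + 2 = 4.

4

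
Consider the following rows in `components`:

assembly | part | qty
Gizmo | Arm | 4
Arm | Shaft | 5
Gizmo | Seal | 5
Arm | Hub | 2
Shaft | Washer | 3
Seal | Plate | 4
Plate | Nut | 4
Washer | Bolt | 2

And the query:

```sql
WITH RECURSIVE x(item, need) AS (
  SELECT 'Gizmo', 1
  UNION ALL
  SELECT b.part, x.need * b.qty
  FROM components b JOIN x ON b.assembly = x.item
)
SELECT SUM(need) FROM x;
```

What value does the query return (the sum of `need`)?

318

Base: (Gizmo, need=1).
Iteration 1: components of {Gizmo} -> Arm = 1*4 = 4, Seal = 1*5 = 5.
Iteration 2: components of {Arm,Seal} -> Hub = 4*2 = 8, Plate = 5*4 = 20, Shaft = 4*5 = 20.
Iteration 3: components of {Hub,Plate,Shaft} -> Nut = 20*4 = 80, Washer = 20*3 = 60.
Iteration 4: components of {Nut,Washer} -> Bolt = 60*2 = 120.
Iteration 5: no further components; recursion stops.
SUM(need) = 1 + 4 + 5 + 20 + 8 + 20 + 60 + 80 + 120 = 318.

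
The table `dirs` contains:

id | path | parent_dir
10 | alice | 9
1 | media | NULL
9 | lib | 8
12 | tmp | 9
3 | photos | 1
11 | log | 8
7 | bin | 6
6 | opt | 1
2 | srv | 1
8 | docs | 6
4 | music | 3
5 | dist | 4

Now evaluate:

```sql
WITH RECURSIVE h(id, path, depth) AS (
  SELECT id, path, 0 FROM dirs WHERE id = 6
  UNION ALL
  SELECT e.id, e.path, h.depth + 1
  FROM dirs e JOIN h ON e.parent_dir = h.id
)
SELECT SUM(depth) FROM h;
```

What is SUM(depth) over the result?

Base: id=6 (opt) at depth 0.
Iteration 1: rows with parent_dir in {6} -> bin (id 7, depth 1), docs (id 8, depth 1).
Iteration 2: rows with parent_dir in {7,8} -> lib (id 9, depth 2), log (id 11, depth 2).
Iteration 3: rows with parent_dir in {9,11} -> alice (id 10, depth 3), tmp (id 12, depth 3).
Iteration 4: no rows with parent_dir in {10,12}; recursion stops.
SUM(depth) = 0 + 1 + 1 + 2 + 2 + 3 + 3 = 12.

12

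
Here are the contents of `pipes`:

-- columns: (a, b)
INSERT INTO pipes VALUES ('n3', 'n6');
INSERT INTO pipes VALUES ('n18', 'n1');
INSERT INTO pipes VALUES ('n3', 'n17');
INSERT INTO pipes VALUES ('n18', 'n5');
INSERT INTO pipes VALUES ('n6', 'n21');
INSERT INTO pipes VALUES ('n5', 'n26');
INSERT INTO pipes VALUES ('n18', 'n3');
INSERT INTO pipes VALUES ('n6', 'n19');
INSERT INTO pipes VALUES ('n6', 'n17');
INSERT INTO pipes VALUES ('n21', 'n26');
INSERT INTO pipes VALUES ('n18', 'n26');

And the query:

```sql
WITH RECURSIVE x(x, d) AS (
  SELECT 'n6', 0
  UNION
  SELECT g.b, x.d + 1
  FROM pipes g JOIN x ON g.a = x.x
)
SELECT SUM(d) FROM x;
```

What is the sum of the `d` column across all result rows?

Base: (n6, d=0).
Iteration 1: edges from {n6} -> (n17, d=1), (n19, d=1), (n21, d=1).
Iteration 2: edges from {n17,n19,n21} -> (n26, d=2).
Iteration 3: no outgoing edges from {n26}; recursion stops.
SUM(d) = 0 + 1 + 1 + 1 + 2 = 5.

5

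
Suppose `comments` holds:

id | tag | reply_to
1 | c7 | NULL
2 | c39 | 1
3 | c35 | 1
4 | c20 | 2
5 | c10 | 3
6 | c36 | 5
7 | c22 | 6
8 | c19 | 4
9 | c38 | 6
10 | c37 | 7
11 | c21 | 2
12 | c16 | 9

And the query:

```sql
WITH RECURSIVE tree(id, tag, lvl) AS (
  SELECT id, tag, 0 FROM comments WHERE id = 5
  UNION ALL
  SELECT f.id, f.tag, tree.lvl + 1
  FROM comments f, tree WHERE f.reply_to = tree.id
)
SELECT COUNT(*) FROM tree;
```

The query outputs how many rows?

Base: id=5 (c10) at lvl 0.
Iteration 1: rows with reply_to in {5} -> c36 (id 6, lvl 1).
Iteration 2: rows with reply_to in {6} -> c22 (id 7, lvl 2), c38 (id 9, lvl 2).
Iteration 3: rows with reply_to in {7,9} -> c37 (id 10, lvl 3), c16 (id 12, lvl 3).
Iteration 4: no rows with reply_to in {10,12}; recursion stops.
Total rows emitted: 6.

6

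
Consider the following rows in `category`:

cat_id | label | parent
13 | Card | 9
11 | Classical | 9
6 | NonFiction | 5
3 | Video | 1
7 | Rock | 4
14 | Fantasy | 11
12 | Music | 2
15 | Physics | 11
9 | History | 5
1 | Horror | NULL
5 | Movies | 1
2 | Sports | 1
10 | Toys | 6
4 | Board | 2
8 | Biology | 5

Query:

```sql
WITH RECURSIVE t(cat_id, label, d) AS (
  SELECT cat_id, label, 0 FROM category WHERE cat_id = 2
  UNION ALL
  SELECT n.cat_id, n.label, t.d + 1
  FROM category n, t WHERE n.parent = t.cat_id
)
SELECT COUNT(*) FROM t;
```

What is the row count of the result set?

Base: cat_id=2 (Sports) at d 0.
Iteration 1: rows with parent in {2} -> Board (id 4, d 1), Music (id 12, d 1).
Iteration 2: rows with parent in {4,12} -> Rock (id 7, d 2).
Iteration 3: no rows with parent in {7}; recursion stops.
Total rows emitted: 4.

4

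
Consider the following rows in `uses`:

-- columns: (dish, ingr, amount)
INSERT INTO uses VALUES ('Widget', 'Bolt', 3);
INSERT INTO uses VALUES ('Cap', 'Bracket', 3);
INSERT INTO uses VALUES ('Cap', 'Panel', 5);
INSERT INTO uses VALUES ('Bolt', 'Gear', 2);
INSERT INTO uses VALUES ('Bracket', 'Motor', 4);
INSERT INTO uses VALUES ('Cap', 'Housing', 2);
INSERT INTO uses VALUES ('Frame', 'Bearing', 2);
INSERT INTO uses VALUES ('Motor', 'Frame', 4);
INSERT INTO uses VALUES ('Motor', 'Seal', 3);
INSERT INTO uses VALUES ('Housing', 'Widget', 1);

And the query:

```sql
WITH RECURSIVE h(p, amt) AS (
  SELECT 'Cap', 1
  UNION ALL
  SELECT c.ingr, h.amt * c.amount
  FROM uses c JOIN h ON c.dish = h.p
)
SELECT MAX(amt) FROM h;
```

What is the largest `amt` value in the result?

96

Base: (Cap, amt=1).
Iteration 1: components of {Cap} -> Bracket = 1*3 = 3, Housing = 1*2 = 2, Panel = 1*5 = 5.
Iteration 2: components of {Bracket,Housing,Panel} -> Motor = 3*4 = 12, Widget = 2*1 = 2.
Iteration 3: components of {Motor,Widget} -> Bolt = 2*3 = 6, Frame = 12*4 = 48, Seal = 12*3 = 36.
Iteration 4: components of {Bolt,Frame,Seal} -> Bearing = 48*2 = 96, Gear = 6*2 = 12.
Iteration 5: no further components; recursion stops.
amt values: 1, 5, 2, 3, 2, 12, 6, 48, 36, 12, 96; the maximum is 96.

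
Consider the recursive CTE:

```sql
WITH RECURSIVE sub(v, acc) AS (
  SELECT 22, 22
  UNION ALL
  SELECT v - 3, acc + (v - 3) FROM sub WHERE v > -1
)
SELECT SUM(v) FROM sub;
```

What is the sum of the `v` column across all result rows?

90

Base: v=22, acc=22.
Iteration 1: 22 > -1 holds -> v = 22 - 3 = 19, acc = 22 + 19 = 41.
Iteration 2: 19 > -1 holds -> v = 19 - 3 = 16, acc = 41 + 16 = 57.
Iteration 3: 16 > -1 holds -> v = 16 - 3 = 13, acc = 57 + 13 = 70.
Iteration 4: 13 > -1 holds -> v = 13 - 3 = 10, acc = 70 + 10 = 80.
Iteration 5: 10 > -1 holds -> v = 10 - 3 = 7, acc = 80 + 7 = 87.
Iteration 6: 7 > -1 holds -> v = 7 - 3 = 4, acc = 87 + 4 = 91.
Iteration 7: 4 > -1 holds -> v = 4 - 3 = 1, acc = 91 + 1 = 92.
Iteration 8: 1 > -1 holds -> v = 1 - 3 = -2, acc = 92 + -2 = 90.
Iteration 9: -2 > -1 fails; recursion stops.
SUM(v) = 22 + 19 + 16 + 13 + 10 + 7 + 4 + 1 + -2 = 90.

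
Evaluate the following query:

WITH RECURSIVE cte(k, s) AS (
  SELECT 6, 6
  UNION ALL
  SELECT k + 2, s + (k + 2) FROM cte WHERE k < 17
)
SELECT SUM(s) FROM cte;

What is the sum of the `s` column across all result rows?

Base: k=6, s=6.
Iteration 1: 6 < 17 holds -> k = 6 + 2 = 8, s = 6 + 8 = 14.
Iteration 2: 8 < 17 holds -> k = 8 + 2 = 10, s = 14 + 10 = 24.
Iteration 3: 10 < 17 holds -> k = 10 + 2 = 12, s = 24 + 12 = 36.
Iteration 4: 12 < 17 holds -> k = 12 + 2 = 14, s = 36 + 14 = 50.
Iteration 5: 14 < 17 holds -> k = 14 + 2 = 16, s = 50 + 16 = 66.
Iteration 6: 16 < 17 holds -> k = 16 + 2 = 18, s = 66 + 18 = 84.
Iteration 7: 18 < 17 fails; recursion stops.
SUM(s) = 6 + 14 + 24 + 36 + 50 + 66 + 84 = 280.

280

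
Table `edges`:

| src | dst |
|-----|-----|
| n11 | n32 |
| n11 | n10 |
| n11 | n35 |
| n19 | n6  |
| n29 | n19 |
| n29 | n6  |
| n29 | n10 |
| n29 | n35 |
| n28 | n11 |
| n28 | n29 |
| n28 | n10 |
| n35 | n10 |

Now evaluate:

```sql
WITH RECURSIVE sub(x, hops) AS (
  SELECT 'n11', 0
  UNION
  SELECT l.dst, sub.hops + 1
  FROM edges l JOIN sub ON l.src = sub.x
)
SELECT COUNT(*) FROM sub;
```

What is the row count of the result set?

Base: (n11, hops=0).
Iteration 1: edges from {n11} -> (n10, hops=1), (n32, hops=1), (n35, hops=1).
Iteration 2: edges from {n10,n32,n35} -> (n10, hops=2).
Iteration 3: no outgoing edges from {n10}; recursion stops.
Total rows emitted: 5.

5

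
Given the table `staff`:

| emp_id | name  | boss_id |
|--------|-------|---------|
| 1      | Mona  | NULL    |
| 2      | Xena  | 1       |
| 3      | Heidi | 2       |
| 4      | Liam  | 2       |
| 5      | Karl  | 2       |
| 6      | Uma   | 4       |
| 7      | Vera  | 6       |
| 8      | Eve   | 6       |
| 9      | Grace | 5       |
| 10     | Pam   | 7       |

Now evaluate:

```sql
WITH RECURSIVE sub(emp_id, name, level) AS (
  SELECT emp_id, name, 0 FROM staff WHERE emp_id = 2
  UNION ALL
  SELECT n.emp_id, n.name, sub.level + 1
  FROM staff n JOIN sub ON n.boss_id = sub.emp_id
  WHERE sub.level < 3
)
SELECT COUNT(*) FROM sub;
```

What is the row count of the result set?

8

Base: emp_id=2 (Xena) at level 0.
Iteration 1: rows with boss_id in {2} -> Heidi (id 3, level 1), Liam (id 4, level 1), Karl (id 5, level 1).
Iteration 2: rows with boss_id in {3,4,5} -> Uma (id 6, level 2), Grace (id 9, level 2).
Iteration 3: rows with boss_id in {6,9} -> Vera (id 7, level 3), Eve (id 8, level 3).
Iteration 4: level < 3 fails for all current rows; recursion stops.
Total rows emitted: 8.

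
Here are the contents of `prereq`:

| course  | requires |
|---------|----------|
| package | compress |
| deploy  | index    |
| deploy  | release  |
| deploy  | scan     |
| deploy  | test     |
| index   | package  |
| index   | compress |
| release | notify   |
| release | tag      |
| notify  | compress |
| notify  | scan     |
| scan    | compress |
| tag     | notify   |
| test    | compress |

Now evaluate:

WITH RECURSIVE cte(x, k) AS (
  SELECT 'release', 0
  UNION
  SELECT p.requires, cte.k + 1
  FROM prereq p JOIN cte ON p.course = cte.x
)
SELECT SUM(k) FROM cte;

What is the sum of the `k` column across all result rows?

Base: (release, k=0).
Iteration 1: edges from {release} -> (notify, k=1), (tag, k=1).
Iteration 2: edges from {notify,tag} -> (compress, k=2), (notify, k=2), (scan, k=2).
Iteration 3: edges from {compress,notify,scan} -> (compress, k=3), (scan, k=3). [UNION drops 1 duplicate row(s)]
Iteration 4: edges from {compress,scan} -> (compress, k=4).
Iteration 5: no outgoing edges from {compress}; recursion stops.
SUM(k) = 0 + 1 + 1 + 2 + 2 + 2 + 3 + 3 + 4 = 18.

18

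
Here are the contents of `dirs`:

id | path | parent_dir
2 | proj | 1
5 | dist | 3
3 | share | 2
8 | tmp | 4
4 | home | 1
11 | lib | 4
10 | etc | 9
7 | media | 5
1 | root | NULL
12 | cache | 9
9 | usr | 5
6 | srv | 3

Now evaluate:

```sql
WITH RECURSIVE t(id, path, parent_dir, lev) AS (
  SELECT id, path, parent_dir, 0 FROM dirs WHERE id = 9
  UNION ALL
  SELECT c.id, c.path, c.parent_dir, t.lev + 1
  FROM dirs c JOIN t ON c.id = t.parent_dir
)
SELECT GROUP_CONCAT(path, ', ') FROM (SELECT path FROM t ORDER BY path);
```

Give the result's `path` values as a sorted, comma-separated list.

Base: id=9 (usr), parent_dir=5, lev 0.
Iteration 1: join on id=5 -> dist (id 5, parent_dir=3, lev 1).
Iteration 2: join on id=3 -> share (id 3, parent_dir=2, lev 2).
Iteration 3: join on id=2 -> proj (id 2, parent_dir=1, lev 3).
Iteration 4: join on id=1 -> root (id 1, parent_dir=NULL, lev 4).
Iteration 5: parent_dir is NULL; no match; recursion stops.

dist, proj, root, share, usr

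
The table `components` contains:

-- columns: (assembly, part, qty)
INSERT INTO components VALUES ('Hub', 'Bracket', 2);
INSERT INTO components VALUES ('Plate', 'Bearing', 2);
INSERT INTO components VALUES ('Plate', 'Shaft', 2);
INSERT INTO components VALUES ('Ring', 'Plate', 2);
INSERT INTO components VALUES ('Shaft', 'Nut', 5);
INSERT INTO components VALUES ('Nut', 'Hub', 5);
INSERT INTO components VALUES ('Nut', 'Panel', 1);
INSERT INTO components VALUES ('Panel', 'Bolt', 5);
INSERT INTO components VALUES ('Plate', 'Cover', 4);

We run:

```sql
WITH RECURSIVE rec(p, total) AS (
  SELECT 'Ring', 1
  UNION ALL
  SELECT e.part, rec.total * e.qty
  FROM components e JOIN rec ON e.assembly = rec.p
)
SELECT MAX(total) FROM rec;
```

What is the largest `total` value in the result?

200

Base: (Ring, total=1).
Iteration 1: components of {Ring} -> Plate = 1*2 = 2.
Iteration 2: components of {Plate} -> Bearing = 2*2 = 4, Cover = 2*4 = 8, Shaft = 2*2 = 4.
Iteration 3: components of {Bearing,Cover,Shaft} -> Nut = 4*5 = 20.
Iteration 4: components of {Nut} -> Hub = 20*5 = 100, Panel = 20*1 = 20.
Iteration 5: components of {Hub,Panel} -> Bolt = 20*5 = 100, Bracket = 100*2 = 200.
Iteration 6: no further components; recursion stops.
total values: 1, 2, 4, 8, 4, 20, 100, 20, 200, 100; the maximum is 200.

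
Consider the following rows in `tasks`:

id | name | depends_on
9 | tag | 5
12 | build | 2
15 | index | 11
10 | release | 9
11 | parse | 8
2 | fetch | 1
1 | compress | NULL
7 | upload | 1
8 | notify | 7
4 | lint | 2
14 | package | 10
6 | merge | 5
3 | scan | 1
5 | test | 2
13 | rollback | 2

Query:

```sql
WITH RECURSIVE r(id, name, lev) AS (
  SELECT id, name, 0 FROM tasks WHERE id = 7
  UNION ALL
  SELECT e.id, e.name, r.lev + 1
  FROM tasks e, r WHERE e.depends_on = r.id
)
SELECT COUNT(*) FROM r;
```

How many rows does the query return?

Base: id=7 (upload) at lev 0.
Iteration 1: rows with depends_on in {7} -> notify (id 8, lev 1).
Iteration 2: rows with depends_on in {8} -> parse (id 11, lev 2).
Iteration 3: rows with depends_on in {11} -> index (id 15, lev 3).
Iteration 4: no rows with depends_on in {15}; recursion stops.
Total rows emitted: 4.

4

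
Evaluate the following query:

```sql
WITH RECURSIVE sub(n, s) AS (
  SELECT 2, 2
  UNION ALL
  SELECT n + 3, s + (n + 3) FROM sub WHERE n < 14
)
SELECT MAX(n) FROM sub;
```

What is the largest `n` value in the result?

Base: n=2, s=2.
Iteration 1: 2 < 14 holds -> n = 2 + 3 = 5, s = 2 + 5 = 7.
Iteration 2: 5 < 14 holds -> n = 5 + 3 = 8, s = 7 + 8 = 15.
Iteration 3: 8 < 14 holds -> n = 8 + 3 = 11, s = 15 + 11 = 26.
Iteration 4: 11 < 14 holds -> n = 11 + 3 = 14, s = 26 + 14 = 40.
Iteration 5: 14 < 14 fails; recursion stops.
n values: 2, 5, 8, 11, 14; the maximum is 14.

14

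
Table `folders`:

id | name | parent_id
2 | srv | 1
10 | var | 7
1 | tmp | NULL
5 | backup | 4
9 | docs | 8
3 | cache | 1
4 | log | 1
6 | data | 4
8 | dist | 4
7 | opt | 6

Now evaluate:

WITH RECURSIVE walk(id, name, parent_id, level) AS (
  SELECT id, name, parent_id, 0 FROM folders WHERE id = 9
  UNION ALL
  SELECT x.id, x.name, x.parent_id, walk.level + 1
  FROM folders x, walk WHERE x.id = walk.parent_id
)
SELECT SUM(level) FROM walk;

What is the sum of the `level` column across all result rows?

Base: id=9 (docs), parent_id=8, level 0.
Iteration 1: join on id=8 -> dist (id 8, parent_id=4, level 1).
Iteration 2: join on id=4 -> log (id 4, parent_id=1, level 2).
Iteration 3: join on id=1 -> tmp (id 1, parent_id=NULL, level 3).
Iteration 4: parent_id is NULL; no match; recursion stops.
SUM(level) = 0 + 1 + 2 + 3 = 6.

6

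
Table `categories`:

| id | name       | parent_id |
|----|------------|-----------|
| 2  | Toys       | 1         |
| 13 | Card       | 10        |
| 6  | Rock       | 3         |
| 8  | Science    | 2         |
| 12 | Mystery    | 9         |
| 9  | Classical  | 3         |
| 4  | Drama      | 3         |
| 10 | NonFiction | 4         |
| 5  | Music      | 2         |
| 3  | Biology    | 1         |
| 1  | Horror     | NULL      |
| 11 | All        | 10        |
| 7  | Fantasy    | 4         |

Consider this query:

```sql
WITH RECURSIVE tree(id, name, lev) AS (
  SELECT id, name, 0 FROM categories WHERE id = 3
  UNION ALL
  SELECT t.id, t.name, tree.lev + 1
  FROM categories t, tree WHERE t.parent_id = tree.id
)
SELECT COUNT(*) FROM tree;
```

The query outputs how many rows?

9

Base: id=3 (Biology) at lev 0.
Iteration 1: rows with parent_id in {3} -> Drama (id 4, lev 1), Rock (id 6, lev 1), Classical (id 9, lev 1).
Iteration 2: rows with parent_id in {4,6,9} -> Fantasy (id 7, lev 2), NonFiction (id 10, lev 2), Mystery (id 12, lev 2).
Iteration 3: rows with parent_id in {7,10,12} -> All (id 11, lev 3), Card (id 13, lev 3).
Iteration 4: no rows with parent_id in {11,13}; recursion stops.
Total rows emitted: 9.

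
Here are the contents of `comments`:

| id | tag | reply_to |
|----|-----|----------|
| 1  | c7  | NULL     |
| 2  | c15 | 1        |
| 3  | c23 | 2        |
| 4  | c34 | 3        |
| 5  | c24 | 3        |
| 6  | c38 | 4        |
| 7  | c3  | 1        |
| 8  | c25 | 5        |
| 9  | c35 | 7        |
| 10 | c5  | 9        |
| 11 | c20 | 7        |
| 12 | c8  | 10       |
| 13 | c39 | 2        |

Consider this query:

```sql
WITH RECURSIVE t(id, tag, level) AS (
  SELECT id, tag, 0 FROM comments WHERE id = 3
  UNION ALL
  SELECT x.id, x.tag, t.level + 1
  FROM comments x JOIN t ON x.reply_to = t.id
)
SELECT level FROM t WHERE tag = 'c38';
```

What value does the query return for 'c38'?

2

Base: id=3 (c23) at level 0.
Iteration 1: rows with reply_to in {3} -> c34 (id 4, level 1), c24 (id 5, level 1).
Iteration 2: rows with reply_to in {4,5} -> c38 (id 6, level 2), c25 (id 8, level 2).
Iteration 3: no rows with reply_to in {6,8}; recursion stops.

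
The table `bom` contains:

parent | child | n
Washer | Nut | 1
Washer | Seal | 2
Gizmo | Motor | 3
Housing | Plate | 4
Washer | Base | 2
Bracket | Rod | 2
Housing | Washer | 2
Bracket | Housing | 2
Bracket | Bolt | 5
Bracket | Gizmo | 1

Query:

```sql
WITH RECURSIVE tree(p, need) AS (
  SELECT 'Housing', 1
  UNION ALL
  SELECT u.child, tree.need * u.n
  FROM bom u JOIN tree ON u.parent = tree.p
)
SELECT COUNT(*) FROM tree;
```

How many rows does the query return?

6

Base: (Housing, need=1).
Iteration 1: components of {Housing} -> Plate = 1*4 = 4, Washer = 1*2 = 2.
Iteration 2: components of {Plate,Washer} -> Base = 2*2 = 4, Nut = 2*1 = 2, Seal = 2*2 = 4.
Iteration 3: no further components; recursion stops.
Total rows emitted: 6.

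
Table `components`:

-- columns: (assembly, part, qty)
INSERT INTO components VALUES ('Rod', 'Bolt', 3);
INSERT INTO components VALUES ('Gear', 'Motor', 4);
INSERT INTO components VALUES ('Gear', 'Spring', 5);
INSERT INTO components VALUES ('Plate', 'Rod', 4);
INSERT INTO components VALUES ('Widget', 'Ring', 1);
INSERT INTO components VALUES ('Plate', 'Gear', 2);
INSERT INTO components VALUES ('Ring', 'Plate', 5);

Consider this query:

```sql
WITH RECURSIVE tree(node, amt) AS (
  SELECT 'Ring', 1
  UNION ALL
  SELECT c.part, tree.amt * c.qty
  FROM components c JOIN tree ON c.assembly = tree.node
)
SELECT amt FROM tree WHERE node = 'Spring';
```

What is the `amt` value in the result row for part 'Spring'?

50

Base: (Ring, amt=1).
Iteration 1: components of {Ring} -> Plate = 1*5 = 5.
Iteration 2: components of {Plate} -> Gear = 5*2 = 10, Rod = 5*4 = 20.
Iteration 3: components of {Gear,Rod} -> Bolt = 20*3 = 60, Motor = 10*4 = 40, Spring = 10*5 = 50.
Iteration 4: no further components; recursion stops.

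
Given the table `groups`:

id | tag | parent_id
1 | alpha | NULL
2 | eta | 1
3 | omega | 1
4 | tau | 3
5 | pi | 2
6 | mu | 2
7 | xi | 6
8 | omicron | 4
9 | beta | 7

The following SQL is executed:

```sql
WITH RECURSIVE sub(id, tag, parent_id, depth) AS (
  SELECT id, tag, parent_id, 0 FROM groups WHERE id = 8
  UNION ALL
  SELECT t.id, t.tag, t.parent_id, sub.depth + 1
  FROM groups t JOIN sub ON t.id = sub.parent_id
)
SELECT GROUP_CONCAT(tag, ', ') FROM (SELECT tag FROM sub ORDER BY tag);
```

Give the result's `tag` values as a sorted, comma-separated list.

alpha, omega, omicron, tau

Base: id=8 (omicron), parent_id=4, depth 0.
Iteration 1: join on id=4 -> tau (id 4, parent_id=3, depth 1).
Iteration 2: join on id=3 -> omega (id 3, parent_id=1, depth 2).
Iteration 3: join on id=1 -> alpha (id 1, parent_id=NULL, depth 3).
Iteration 4: parent_id is NULL; no match; recursion stops.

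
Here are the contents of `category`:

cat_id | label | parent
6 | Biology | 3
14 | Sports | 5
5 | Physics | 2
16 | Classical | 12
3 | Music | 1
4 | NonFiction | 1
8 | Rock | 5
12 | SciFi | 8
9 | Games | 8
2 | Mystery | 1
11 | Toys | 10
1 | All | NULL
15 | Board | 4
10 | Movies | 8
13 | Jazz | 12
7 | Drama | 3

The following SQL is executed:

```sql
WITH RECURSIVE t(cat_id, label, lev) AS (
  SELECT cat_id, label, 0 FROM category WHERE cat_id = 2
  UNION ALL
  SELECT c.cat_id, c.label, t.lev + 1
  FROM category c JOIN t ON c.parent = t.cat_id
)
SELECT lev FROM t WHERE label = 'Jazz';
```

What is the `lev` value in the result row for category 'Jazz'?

Base: cat_id=2 (Mystery) at lev 0.
Iteration 1: rows with parent in {2} -> Physics (id 5, lev 1).
Iteration 2: rows with parent in {5} -> Rock (id 8, lev 2), Sports (id 14, lev 2).
Iteration 3: rows with parent in {8,14} -> Games (id 9, lev 3), Movies (id 10, lev 3), SciFi (id 12, lev 3).
Iteration 4: rows with parent in {9,10,12} -> Toys (id 11, lev 4), Jazz (id 13, lev 4), Classical (id 16, lev 4).
Iteration 5: no rows with parent in {11,13,16}; recursion stops.

4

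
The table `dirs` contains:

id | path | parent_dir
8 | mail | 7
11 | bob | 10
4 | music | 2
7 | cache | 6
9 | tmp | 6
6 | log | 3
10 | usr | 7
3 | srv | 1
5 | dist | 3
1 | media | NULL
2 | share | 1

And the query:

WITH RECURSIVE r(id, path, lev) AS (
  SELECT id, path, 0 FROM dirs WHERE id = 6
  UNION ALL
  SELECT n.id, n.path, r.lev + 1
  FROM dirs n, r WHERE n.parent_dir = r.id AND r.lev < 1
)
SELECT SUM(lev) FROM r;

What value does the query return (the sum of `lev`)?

2

Base: id=6 (log) at lev 0.
Iteration 1: rows with parent_dir in {6} -> cache (id 7, lev 1), tmp (id 9, lev 1).
Iteration 2: lev < 1 fails for all current rows; recursion stops.
SUM(lev) = 0 + 1 + 1 = 2.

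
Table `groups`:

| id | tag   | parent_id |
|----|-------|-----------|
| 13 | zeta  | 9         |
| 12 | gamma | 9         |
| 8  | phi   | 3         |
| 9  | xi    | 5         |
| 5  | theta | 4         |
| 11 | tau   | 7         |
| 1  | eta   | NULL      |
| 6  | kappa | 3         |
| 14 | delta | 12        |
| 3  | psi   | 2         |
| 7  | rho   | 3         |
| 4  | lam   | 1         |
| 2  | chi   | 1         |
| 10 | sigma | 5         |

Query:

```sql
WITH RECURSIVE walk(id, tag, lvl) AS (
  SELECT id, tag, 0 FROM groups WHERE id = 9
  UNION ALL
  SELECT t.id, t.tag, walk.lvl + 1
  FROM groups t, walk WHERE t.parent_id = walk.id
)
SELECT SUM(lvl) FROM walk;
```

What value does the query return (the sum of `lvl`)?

Base: id=9 (xi) at lvl 0.
Iteration 1: rows with parent_id in {9} -> gamma (id 12, lvl 1), zeta (id 13, lvl 1).
Iteration 2: rows with parent_id in {12,13} -> delta (id 14, lvl 2).
Iteration 3: no rows with parent_id in {14}; recursion stops.
SUM(lvl) = 0 + 1 + 1 + 2 = 4.

4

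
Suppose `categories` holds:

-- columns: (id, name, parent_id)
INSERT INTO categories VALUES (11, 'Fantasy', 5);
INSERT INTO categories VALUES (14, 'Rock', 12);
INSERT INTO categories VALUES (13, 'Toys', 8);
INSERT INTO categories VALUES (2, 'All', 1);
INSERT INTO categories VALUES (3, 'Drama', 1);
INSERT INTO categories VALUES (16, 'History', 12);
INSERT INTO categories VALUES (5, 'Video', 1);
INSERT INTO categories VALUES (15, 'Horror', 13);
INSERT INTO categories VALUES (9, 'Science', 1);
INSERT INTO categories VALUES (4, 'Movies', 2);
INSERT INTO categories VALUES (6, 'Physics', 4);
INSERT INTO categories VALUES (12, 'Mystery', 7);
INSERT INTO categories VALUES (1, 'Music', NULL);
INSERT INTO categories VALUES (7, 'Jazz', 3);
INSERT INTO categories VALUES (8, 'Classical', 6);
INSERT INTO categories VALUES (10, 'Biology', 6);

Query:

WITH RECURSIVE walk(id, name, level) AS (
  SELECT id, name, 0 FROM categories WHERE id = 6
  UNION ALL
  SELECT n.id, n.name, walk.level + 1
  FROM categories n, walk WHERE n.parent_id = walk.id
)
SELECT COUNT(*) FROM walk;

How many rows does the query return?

5

Base: id=6 (Physics) at level 0.
Iteration 1: rows with parent_id in {6} -> Classical (id 8, level 1), Biology (id 10, level 1).
Iteration 2: rows with parent_id in {8,10} -> Toys (id 13, level 2).
Iteration 3: rows with parent_id in {13} -> Horror (id 15, level 3).
Iteration 4: no rows with parent_id in {15}; recursion stops.
Total rows emitted: 5.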